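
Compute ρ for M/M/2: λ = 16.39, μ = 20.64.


ρ = λ/(cμ) = 16.39/(2·20.64) = 16.39/41.28 = 0.3970

Final: 0.3970


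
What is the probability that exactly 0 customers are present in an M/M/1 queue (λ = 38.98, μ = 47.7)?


ρ = 38.98/47.7 = 0.8172
P_n = (1−ρ)·ρ^n = (1 − 0.8172)·0.8172^0 = 0.1828·1.000000 = 0.182809

Final: 0.182809


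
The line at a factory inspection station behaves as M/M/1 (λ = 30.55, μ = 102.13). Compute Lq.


ρ = 30.55/102.13 = 0.2991
Lq = ρ²/(1−ρ) = 0.08948/0.7009 = 0.1277

Final: 0.1277


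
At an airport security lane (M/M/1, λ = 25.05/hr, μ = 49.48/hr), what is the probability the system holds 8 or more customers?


ρ = 25.05/49.48 = 0.5063
P(N ≥ n) = ρ^n = 0.5063^8 = 0.004315

Final: 0.004315


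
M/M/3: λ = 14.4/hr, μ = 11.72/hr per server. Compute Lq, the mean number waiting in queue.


a = λ/μ = 1.2287; ρ = a/3 = 0.4096
P₀ = 0.285140
Lq = P₀·a^c·ρ / (c!·(1−ρ)²) = 0.285140·1.85483·0.4096/(6·0.34862)
= 0.10355

Final: 0.10355


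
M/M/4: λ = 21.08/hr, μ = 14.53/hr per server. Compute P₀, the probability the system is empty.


a = λ/μ = 21.08/14.53 = 1.4508; ρ = a/c = 0.3627
Σ_{k=0}^{3} a^k/k! (terms k=0..3) = 1.00000 + 1.45079 + 1.05240 + 0.50894 = 4.01213
Tail: a^4/(4!(1−ρ)) = 4.43017/(24·0.6373) = 0.28964
P₀ = 1/(4.01213 + 0.28964) = 1/4.30177 = 0.232462

Final: 0.232462


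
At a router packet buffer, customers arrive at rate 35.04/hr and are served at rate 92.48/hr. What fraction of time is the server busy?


ρ = λ/μ = 35.04/92.48 = 0.3789

Final: 0.3789


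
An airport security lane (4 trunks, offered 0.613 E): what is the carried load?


B(4,0.613) = 0.003189 (Erlang-B)
Carried load = a(1 − B) = 0.613·(1 − 0.003189) = 0.613·0.996811 = 0.6110 E

Final: 0.6110 Erlangs


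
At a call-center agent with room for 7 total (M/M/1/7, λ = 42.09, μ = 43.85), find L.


ρ = 42.09/43.85 = 0.9599
L = ρ[1 − (K+1)ρ^K + Kρ^(K+1)] / [(1−ρ)(1−ρ^(K+1))]
Numerator: 0.9599·(1 − 8·0.750698 + 7·0.720567) = 0.036847
Denominator: (0.04014)·(0.279433) = 0.011216
L = 0.036847/0.011216 = 3.2853

Final: 3.2853


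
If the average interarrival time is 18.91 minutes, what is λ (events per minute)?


λ = 1/(interarrival time) in consistent units.
1 minute = 1 min, so λ = 1/18.91 = 0.05288 per minute

Final: 0.05288 /min


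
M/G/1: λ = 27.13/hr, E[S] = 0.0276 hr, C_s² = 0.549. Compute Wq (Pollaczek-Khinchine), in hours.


ρ = λ·E[S] = 27.13·0.0276 = 0.7488
E[S²] = E[S]²(1+C_s²) = 0.0276²·(1+0.549) = 0.001180
Wq = λ·E[S²]/(2(1−ρ)) = 27.13·0.001180/(2·0.2512) = 0.06372 hr

Final: 0.06372 hr


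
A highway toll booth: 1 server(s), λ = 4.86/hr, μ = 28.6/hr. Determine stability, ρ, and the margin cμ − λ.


Total capacity cμ = 1·28.6 = 28.60/hr
ρ = λ/(cμ) = 4.86/28.60 = 0.1699
Stable ⇔ ρ < 1: YES
Spare capacity = cμ − λ = 28.60 − 4.86 = 23.74/hr

Final: ρ = 0.1699; stable; margin = 23.74/hr


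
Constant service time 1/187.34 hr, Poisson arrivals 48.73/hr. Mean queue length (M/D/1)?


ρ = 48.73/187.34 = 0.2601
M/D/1: Lq = ρ²/(2(1−ρ)) = 0.06766/(2·0.7399) = 0.04572

Final: 0.04572


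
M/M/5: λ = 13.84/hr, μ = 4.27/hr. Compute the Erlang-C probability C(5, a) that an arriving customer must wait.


a = λ/μ = 3.2412; ρ = a/5 = 0.6482
P₀ = 0.035408 (from M/M/c formula)
C(c,a) = [a^c/(c!(1−ρ))]·P₀ = [357.71823/(120·0.3518)]·0.035408
= 8.47457·0.035408 = 0.300068

Final: 0.300068


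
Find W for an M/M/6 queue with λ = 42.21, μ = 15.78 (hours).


a = 2.6749; ρ = 0.4458; P₀ = 0.068331
Lq = P₀·a^c·ρ/(c!(1−ρ)²) = 0.05046
Wq = Lq/λ = 0.05046/42.21 = 0.001196 hr
W = Wq + 1/μ = 0.001196 + 0.06337 = 0.06457 hr

Final: 0.06457 hr


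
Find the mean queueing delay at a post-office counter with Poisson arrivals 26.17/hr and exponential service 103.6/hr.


ρ = 26.17/103.6 = 0.2526
Wq = ρ/(μ−λ) = 0.2526/(103.6 − 26.17) = 0.2526/77.43 = 0.003262 hr

Final: 0.003262 hr


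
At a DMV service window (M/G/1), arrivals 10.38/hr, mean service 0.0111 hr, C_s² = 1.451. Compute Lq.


ρ = λ·E[S] = 10.38·0.0111 = 0.1152
Lq = ρ²(1+C_s²)/(2(1−ρ)) = 0.01328·(1+1.451)/(2·0.8848)
= 0.01328·2.4510/1.7696 = 0.01839

Final: 0.01839


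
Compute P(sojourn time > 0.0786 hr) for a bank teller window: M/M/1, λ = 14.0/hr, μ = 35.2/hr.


W ~ Exponential(μ−λ) for M/M/1.
μ − λ = 35.2 − 14.0 = 21.2000
P(W > t) = e^{−(μ−λ)t} = e^{−1.6663} = 0.188941

Final: 0.188941


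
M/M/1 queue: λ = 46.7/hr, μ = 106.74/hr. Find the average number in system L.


ρ = λ/μ = 46.7/106.74 = 0.4375
L = ρ/(1−ρ) = 0.4375/(1 − 0.4375) = 0.4375/0.5625 = 0.7778

Final: 0.7778


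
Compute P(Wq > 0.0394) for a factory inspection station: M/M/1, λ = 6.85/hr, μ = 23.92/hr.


ρ = 6.85/23.92 = 0.2864
P(Wq > t) = ρ·e^{−(μ−λ)t} = 0.2864·e^{−0.6726}
= 0.2864·0.510401 = 0.146164

Final: 0.146164


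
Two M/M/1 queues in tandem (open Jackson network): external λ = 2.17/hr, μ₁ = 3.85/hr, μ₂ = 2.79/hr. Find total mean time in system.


Each node sees arrival rate λ = 2.17/hr (tandem ⇒ throughput preserved).
W₁ = 1/(μ₁−λ) = 1/(3.85−2.17) = 0.59524 hr
W₂ = 1/(μ₂−λ) = 1/(2.79−2.17) = 1.61290 hr
W_total = W₁ + W₂ = 0.59524 + 1.61290 = 2.20814 hr

Final: 2.20814 hr


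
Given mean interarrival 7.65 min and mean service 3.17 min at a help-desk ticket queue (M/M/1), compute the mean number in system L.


λ = 60/7.65 = 7.8431 /hr
μ = 60/3.17 = 18.9274 /hr
ρ = λ/μ = 7.8431/18.9274 = 0.4144
L = ρ/(1−ρ) = 0.4144/0.5856 = 0.7076

Final: 0.7076


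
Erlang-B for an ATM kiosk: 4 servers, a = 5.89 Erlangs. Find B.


B(c,a) = (a^c/c!) / Σ_{k=0}^{c} a^k/k!
a^4/4! = 50.147575
Σ terms (k=0..4): 1.00000 + 5.89000 + 17.34605 + 34.05608 + 50.14758 = 108.439703
B = 50.147575/108.439703 = 0.462447

Final: 0.462447


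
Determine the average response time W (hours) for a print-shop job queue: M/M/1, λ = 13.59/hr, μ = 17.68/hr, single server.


W = 1/(μ−λ) = 1/(17.68 − 13.59) = 1/4.09 = 0.2445 hr

Final: 0.2445 hr


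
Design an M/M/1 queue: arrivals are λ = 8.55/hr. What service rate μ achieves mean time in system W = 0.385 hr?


W = 1/(μ−λ) ⇒ μ − λ = 1/W = 1/0.385 = 2.5974
μ = λ + 1/W = 8.55 + 2.5974 = 11.1474 per hr

Final: 11.1474 /hr


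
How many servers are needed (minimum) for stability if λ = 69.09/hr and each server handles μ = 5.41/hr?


Stability requires cμ > λ ⇔ c > λ/μ.
λ/μ = 69.09/5.41 = 12.7708
Minimum integer c = ⌊12.7708⌋ + 1 = 13
Check: 13·5.41 = 70.33 > 69.09, while 12·5.41 = 64.92 ≤ 69.09

Final: 13 servers


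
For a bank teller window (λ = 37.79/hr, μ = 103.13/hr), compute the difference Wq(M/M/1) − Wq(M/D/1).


ρ = 37.79/103.13 = 0.3664
Wq(M/M/1) = ρ/(μ−λ) = 0.3664/65.34 = 0.005608 hr
Wq(M/D/1) = ρ/(2(μ−λ)) = 0.002804 hr
Savings = 0.005608 − 0.002804 = 0.002804 hr

Final: 0.002804 hr


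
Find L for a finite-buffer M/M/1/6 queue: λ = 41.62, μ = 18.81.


ρ = 41.62/18.81 = 2.2127
L = ρ[1 − (K+1)ρ^K + Kρ^(K+1)] / [(1−ρ)(1−ρ^(K+1))]
Numerator: 2.2127·(1 − 7·117.349078 + 6·259.652771) = 1631.771912
Denominator: (-1.2127)·(-258.652771) = 313.656019
L = 1631.771912/313.656019 = 5.2024

Final: 5.2024


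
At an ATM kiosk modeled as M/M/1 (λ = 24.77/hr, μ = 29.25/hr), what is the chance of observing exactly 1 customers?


ρ = 24.77/29.25 = 0.8468
P_n = (1−ρ)·ρ^n = (1 − 0.8468)·0.8468^1 = 0.1532·0.846838 = 0.129704

Final: 0.129704


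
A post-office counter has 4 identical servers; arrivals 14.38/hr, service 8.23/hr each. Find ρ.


ρ = λ/(cμ) = 14.38/(4·8.23) = 14.38/32.92 = 0.4368

Final: 0.4368


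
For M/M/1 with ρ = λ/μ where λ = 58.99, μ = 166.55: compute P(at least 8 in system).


ρ = 58.99/166.55 = 0.3542
P(N ≥ n) = ρ^n = 0.3542^8 = 0.0002477

Final: 0.0002477


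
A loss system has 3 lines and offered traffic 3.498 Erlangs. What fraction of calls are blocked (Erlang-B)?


B(c,a) = (a^c/c!) / Σ_{k=0}^{c} a^k/k!
a^3/3! = 7.133590
Σ terms (k=0..3): 1.00000 + 3.49800 + 6.11800 + 7.13359 = 17.749592
B = 7.133590/17.749592 = 0.401902

Final: 0.401902


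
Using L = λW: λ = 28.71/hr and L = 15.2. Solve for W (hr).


W = L/λ = 15.2/28.71 = 0.5294 hr

Final: 0.5294 hr


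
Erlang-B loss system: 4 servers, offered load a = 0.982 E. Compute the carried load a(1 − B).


B(4,0.982) = 0.014562 (Erlang-B)
Carried load = a(1 − B) = 0.982·(1 − 0.014562) = 0.982·0.985438 = 0.9677 E

Final: 0.9677 Erlangs


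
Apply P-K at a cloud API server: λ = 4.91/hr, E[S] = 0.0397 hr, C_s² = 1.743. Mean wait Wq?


ρ = λ·E[S] = 4.91·0.0397 = 0.1949
E[S²] = E[S]²(1+C_s²) = 0.0397²·(1+1.743) = 0.004323
Wq = λ·E[S²]/(2(1−ρ)) = 4.91·0.004323/(2·0.8051) = 0.01318 hr

Final: 0.01318 hr


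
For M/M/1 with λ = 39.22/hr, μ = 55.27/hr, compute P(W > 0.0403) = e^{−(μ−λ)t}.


W ~ Exponential(μ−λ) for M/M/1.
μ − λ = 55.27 − 39.22 = 16.0500
P(W > t) = e^{−(μ−λ)t} = e^{−0.6468} = 0.523711

Final: 0.523711


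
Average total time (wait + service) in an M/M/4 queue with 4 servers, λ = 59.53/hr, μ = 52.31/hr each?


a = 1.1380; ρ = 0.2845; P₀ = 0.319602
Lq = P₀·a^c·ρ/(c!(1−ρ)²) = 0.01241
Wq = Lq/λ = 0.01241/59.53 = 0.0002085 hr
W = Wq + 1/μ = 0.0002085 + 0.01912 = 0.01933 hr

Final: 0.01933 hr


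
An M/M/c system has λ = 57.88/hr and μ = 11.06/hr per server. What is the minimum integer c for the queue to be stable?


Stability requires cμ > λ ⇔ c > λ/μ.
λ/μ = 57.88/11.06 = 5.2333
Minimum integer c = ⌊5.2333⌋ + 1 = 6
Check: 6·11.06 = 66.36 > 57.88, while 5·11.06 = 55.30 ≤ 57.88

Final: 6 servers


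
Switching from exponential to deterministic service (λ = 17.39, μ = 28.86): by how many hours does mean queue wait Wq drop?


ρ = 17.39/28.86 = 0.6026
Wq(M/M/1) = ρ/(μ−λ) = 0.6026/11.47 = 0.05253 hr
Wq(M/D/1) = ρ/(2(μ−λ)) = 0.02627 hr
Savings = 0.05253 − 0.02627 = 0.02627 hr

Final: 0.02627 hr


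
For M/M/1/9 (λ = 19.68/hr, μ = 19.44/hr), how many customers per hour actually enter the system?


ρ = 1.0123; P_K = (1−ρ)ρ^9/(1−ρ^10) = 0.105611
λ_eff = λ(1 − P_K) = 19.68·(1 − 0.105611) = 19.68·0.894389 = 17.6016 /hr

Final: 17.6016 /hr


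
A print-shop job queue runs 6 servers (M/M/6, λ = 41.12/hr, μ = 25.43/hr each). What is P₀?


a = λ/μ = 41.12/25.43 = 1.6170; ρ = a/c = 0.2695
Σ_{k=0}^{5} a^k/k! (terms k=0..5) = 1.00000 + 1.61699 + 1.30732 + 0.70464 + 0.28485 + 0.09212 = 5.00592
Tail: a^6/(6!(1−ρ)) = 17.87477/(720·0.7305) = 0.03398
P₀ = 1/(5.00592 + 0.03398) = 1/5.03991 = 0.198416

Final: 0.198416


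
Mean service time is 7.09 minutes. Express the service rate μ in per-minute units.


μ = 1/(service time) in consistent units.
1 minute = 1 min, so μ = 1/7.09 = 0.1410 per minute

Final: 0.1410 /min


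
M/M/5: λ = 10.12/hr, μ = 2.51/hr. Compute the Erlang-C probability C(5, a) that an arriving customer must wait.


a = λ/μ = 4.0319; ρ = a/5 = 0.8064
P₀ = 0.012353 (from M/M/c formula)
C(c,a) = [a^c/(c!(1−ρ))]·P₀ = [1065.45216/(120·0.1936)]·0.012353
= 45.85537·0.012353 = 0.566468

Final: 0.566468


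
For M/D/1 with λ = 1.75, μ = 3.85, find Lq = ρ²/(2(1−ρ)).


ρ = 1.75/3.85 = 0.4545
M/D/1: Lq = ρ²/(2(1−ρ)) = 0.2066/(2·0.5455) = 0.18939

Final: 0.18939


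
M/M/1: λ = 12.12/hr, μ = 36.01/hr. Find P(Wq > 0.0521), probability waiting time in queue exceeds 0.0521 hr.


ρ = 12.12/36.01 = 0.3366
P(Wq > t) = ρ·e^{−(μ−λ)t} = 0.3366·e^{−1.2447}
= 0.3366·0.288036 = 0.096945

Final: 0.096945


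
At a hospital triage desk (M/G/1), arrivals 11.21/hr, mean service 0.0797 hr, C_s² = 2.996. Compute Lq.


ρ = λ·E[S] = 11.21·0.0797 = 0.8934
Lq = ρ²(1+C_s²)/(2(1−ρ)) = 0.7982·(1+2.996)/(2·0.1066)
= 0.7982·3.9960/0.2131 = 14.96639

Final: 14.96639


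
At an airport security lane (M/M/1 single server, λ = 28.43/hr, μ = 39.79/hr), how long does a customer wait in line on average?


ρ = 28.43/39.79 = 0.7145
Wq = ρ/(μ−λ) = 0.7145/(39.79 − 28.43) = 0.7145/11.36 = 0.06290 hr

Final: 0.06290 hr


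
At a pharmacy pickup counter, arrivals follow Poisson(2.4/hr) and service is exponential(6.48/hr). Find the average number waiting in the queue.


ρ = 2.4/6.48 = 0.3704
Lq = ρ²/(1−ρ) = 0.1372/0.6296 = 0.2179

Final: 0.2179


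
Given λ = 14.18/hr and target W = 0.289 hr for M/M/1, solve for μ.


W = 1/(μ−λ) ⇒ μ − λ = 1/W = 1/0.289 = 3.4602
μ = λ + 1/W = 14.18 + 3.4602 = 17.6402 per hr

Final: 17.6402 /hr


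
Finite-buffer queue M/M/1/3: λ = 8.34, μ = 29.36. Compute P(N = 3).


ρ = λ/μ = 8.34/29.36 = 0.2841
P_K = (1−ρ)ρ^K/(1−ρ^(K+1)) = (0.7159·0.022921)/(1 − 0.006511)
= 0.016410/0.993489 = 0.016517

Final: 0.016517


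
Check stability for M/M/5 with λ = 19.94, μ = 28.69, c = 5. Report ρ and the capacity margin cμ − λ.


Total capacity cμ = 5·28.69 = 143.45/hr
ρ = λ/(cμ) = 19.94/143.45 = 0.1390
Stable ⇔ ρ < 1: YES
Spare capacity = cμ − λ = 143.45 − 19.94 = 123.51/hr

Final: ρ = 0.1390; stable; margin = 123.51/hr


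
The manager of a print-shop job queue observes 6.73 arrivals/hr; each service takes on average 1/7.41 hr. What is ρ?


ρ = λ/μ = 6.73/7.41 = 0.9082

Final: 0.9082


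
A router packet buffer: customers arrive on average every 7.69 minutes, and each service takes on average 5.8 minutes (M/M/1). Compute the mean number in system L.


λ = 60/7.69 = 7.8023 /hr
μ = 60/5.8 = 10.3448 /hr
ρ = λ/μ = 7.8023/10.3448 = 0.7542
L = ρ/(1−ρ) = 0.7542/0.2458 = 3.0688

Final: 3.0688


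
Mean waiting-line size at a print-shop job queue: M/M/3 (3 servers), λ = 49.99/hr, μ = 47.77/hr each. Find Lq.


a = λ/μ = 1.0465; ρ = a/3 = 0.3488
P₀ = 0.346340
Lq = P₀·a^c·ρ / (c!·(1−ρ)²) = 0.346340·1.14600·0.3488/(6·0.42403)
= 0.05442

Final: 0.05442


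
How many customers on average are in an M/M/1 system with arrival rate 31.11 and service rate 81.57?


ρ = λ/μ = 31.11/81.57 = 0.3814
L = ρ/(1−ρ) = 0.3814/(1 − 0.3814) = 0.3814/0.6186 = 0.6165

Final: 0.6165


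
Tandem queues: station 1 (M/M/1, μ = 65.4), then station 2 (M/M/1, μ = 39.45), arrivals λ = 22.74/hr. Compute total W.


Each node sees arrival rate λ = 22.74/hr (tandem ⇒ throughput preserved).
W₁ = 1/(μ₁−λ) = 1/(65.4−22.74) = 0.02344 hr
W₂ = 1/(μ₂−λ) = 1/(39.45−22.74) = 0.05984 hr
W_total = W₁ + W₂ = 0.02344 + 0.05984 = 0.08329 hr

Final: 0.08329 hr


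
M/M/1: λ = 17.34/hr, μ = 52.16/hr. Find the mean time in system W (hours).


W = 1/(μ−λ) = 1/(52.16 − 17.34) = 1/34.82 = 0.02872 hr

Final: 0.02872 hr


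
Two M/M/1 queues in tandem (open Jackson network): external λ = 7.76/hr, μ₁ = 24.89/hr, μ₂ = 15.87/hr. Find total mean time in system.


Each node sees arrival rate λ = 7.76/hr (tandem ⇒ throughput preserved).
W₁ = 1/(μ₁−λ) = 1/(24.89−7.76) = 0.05838 hr
W₂ = 1/(μ₂−λ) = 1/(15.87−7.76) = 0.12330 hr
W_total = W₁ + W₂ = 0.05838 + 0.12330 = 0.18168 hr

Final: 0.18168 hr


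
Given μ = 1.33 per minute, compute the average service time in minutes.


Mean service time = 1/μ = 1/1.33 minute = 0.75188 minute
In minutes: 0.75188 × 1 = 0.7519 min

Final: 0.7519 min


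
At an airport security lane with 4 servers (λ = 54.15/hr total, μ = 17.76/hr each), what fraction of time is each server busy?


ρ = λ/(cμ) = 54.15/(4·17.76) = 54.15/71.04 = 0.7622

Final: 0.7622


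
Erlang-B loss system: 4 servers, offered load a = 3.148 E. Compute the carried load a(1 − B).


B(4,3.148) = 0.222456 (Erlang-B)
Carried load = a(1 − B) = 3.148·(1 − 0.222456) = 3.148·0.777544 = 2.4477 E

Final: 2.4477 Erlangs


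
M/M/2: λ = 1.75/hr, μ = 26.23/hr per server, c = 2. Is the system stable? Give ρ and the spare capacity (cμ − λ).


Total capacity cμ = 2·26.23 = 52.46/hr
ρ = λ/(cμ) = 1.75/52.46 = 0.03336
Stable ⇔ ρ < 1: YES
Spare capacity = cμ − λ = 52.46 − 1.75 = 50.71/hr

Final: ρ = 0.03336; stable; margin = 50.71/hr


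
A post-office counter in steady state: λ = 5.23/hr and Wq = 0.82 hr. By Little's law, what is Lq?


Lq = λWq = 5.23·0.82 = 4.2886

Final: 4.2886


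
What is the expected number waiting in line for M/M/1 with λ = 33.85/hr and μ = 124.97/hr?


ρ = 33.85/124.97 = 0.2709
Lq = ρ²/(1−ρ) = 0.07337/0.7291 = 0.1006

Final: 0.1006


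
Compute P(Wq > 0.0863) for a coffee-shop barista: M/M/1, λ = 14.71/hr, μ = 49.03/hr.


ρ = 14.71/49.03 = 0.3000
P(Wq > t) = ρ·e^{−(μ−λ)t} = 0.3000·e^{−2.9618}
= 0.3000·0.051725 = 0.015519

Final: 0.015519


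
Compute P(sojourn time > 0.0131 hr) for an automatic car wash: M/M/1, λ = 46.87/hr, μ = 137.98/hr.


W ~ Exponential(μ−λ) for M/M/1.
μ − λ = 137.98 − 46.87 = 91.1100
P(W > t) = e^{−(μ−λ)t} = e^{−1.1935} = 0.303146

Final: 0.303146


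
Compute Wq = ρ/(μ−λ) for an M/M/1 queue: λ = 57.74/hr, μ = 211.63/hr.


ρ = 57.74/211.63 = 0.2728
Wq = ρ/(μ−λ) = 0.2728/(211.63 − 57.74) = 0.2728/153.89 = 0.001773 hr

Final: 0.001773 hr


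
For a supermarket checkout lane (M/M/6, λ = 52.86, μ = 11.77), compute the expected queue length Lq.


a = λ/μ = 4.4911; ρ = a/6 = 0.7485
P₀ = 0.009245
Lq = P₀·a^c·ρ / (c!·(1−ρ)²) = 0.009245·8205.48348·0.7485/(720·0.06325)
= 1.24695

Final: 1.24695


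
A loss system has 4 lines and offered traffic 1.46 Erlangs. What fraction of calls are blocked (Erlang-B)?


B(c,a) = (a^c/c!) / Σ_{k=0}^{c} a^k/k!
a^4/4! = 0.189322
Σ terms (k=0..4): 1.00000 + 1.46000 + 1.06580 + 0.51869 + 0.18932 = 4.233811
B = 0.189322/4.233811 = 0.044717

Final: 0.044717


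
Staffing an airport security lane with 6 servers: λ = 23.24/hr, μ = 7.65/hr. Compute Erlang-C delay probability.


a = λ/μ = 3.0379; ρ = a/6 = 0.5063
P₀ = 0.047077 (from M/M/c formula)
C(c,a) = [a^c/(c!(1−ρ))]·P₀ = [786.04631/(720·0.4937)]·0.047077
= 2.21141·0.047077 = 0.104107

Final: 0.104107


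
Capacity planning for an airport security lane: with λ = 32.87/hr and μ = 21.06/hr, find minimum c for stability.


Stability requires cμ > λ ⇔ c > λ/μ.
λ/μ = 32.87/21.06 = 1.5608
Minimum integer c = ⌊1.5608⌋ + 1 = 2
Check: 2·21.06 = 42.12 > 32.87, while 1·21.06 = 21.06 ≤ 32.87

Final: 2 servers


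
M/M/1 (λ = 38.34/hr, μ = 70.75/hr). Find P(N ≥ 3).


ρ = 38.34/70.75 = 0.5419
P(N ≥ n) = ρ^n = 0.5419^3 = 0.159139

Final: 0.159139


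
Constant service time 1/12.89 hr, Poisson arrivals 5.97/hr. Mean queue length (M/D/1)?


ρ = 5.97/12.89 = 0.4631
M/D/1: Lq = ρ²/(2(1−ρ)) = 0.2145/(2·0.5369) = 0.19978

Final: 0.19978


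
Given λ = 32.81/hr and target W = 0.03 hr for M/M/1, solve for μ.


W = 1/(μ−λ) ⇒ μ − λ = 1/W = 1/0.03 = 33.3333
μ = λ + 1/W = 32.81 + 33.3333 = 66.1433 per hr

Final: 66.1433 /hr


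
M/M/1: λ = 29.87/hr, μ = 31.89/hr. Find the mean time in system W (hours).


W = 1/(μ−λ) = 1/(31.89 − 29.87) = 1/2.02 = 0.4950 hr

Final: 0.4950 hr


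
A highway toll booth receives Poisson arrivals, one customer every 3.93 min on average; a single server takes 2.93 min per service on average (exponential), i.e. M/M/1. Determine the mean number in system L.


λ = 60/3.93 = 15.2672 /hr
μ = 60/2.93 = 20.4778 /hr
ρ = λ/μ = 15.2672/20.4778 = 0.7455
L = ρ/(1−ρ) = 0.7455/0.2545 = 2.9300

Final: 2.9300


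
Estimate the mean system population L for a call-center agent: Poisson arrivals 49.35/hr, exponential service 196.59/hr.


ρ = λ/μ = 49.35/196.59 = 0.2510
L = ρ/(1−ρ) = 0.2510/(1 − 0.2510) = 0.2510/0.7490 = 0.3352

Final: 0.3352


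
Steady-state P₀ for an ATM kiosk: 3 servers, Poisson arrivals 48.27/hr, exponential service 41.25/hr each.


a = λ/μ = 48.27/41.25 = 1.1702; ρ = a/c = 0.3901
Σ_{k=0}^{2} a^k/k! (terms k=0..2) = 1.00000 + 1.17018 + 0.68466 = 2.85484
Tail: a^3/(3!(1−ρ)) = 1.60236/(6·0.6099) = 0.43785
P₀ = 1/(2.85484 + 0.43785) = 1/3.29269 = 0.303703

Final: 0.303703


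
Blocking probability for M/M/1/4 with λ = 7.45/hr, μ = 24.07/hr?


ρ = λ/μ = 7.45/24.07 = 0.3095
P_K = (1−ρ)ρ^K/(1−ρ^(K+1)) = (0.6905·0.009177)/(1 − 0.002841)
= 0.006337/0.997159 = 0.006355

Final: 0.006355


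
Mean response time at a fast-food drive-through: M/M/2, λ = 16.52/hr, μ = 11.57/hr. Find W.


a = 1.4278; ρ = 0.7139; P₀ = 0.166919
Lq = P₀·a^c·ρ/(c!(1−ρ)²) = 1.48418
Wq = Lq/λ = 1.48418/16.52 = 0.08984 hr
W = Wq + 1/μ = 0.08984 + 0.08643 = 0.17627 hr

Final: 0.17627 hr


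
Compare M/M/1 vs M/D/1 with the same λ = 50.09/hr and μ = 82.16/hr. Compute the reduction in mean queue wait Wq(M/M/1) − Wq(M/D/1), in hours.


ρ = 50.09/82.16 = 0.6097
Wq(M/M/1) = ρ/(μ−λ) = 0.6097/32.07 = 0.01901 hr
Wq(M/D/1) = ρ/(2(μ−λ)) = 0.009505 hr
Savings = 0.01901 − 0.009505 = 0.009505 hr

Final: 0.009505 hr


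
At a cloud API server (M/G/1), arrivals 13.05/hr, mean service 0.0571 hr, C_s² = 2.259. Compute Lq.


ρ = λ·E[S] = 13.05·0.0571 = 0.7452
Lq = ρ²(1+C_s²)/(2(1−ρ)) = 0.5553·(1+2.259)/(2·0.2548)
= 0.5553·3.2590/0.5097 = 3.55035

Final: 3.55035


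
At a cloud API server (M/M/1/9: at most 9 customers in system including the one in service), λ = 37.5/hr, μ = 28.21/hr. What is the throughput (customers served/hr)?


ρ = 1.3293; P_K = (1−ρ)ρ^9/(1−ρ^10) = 0.262997
λ_eff = λ(1 − P_K) = 37.5·(1 − 0.262997) = 37.5·0.737003 = 27.6376 /hr

Final: 27.6376 /hr


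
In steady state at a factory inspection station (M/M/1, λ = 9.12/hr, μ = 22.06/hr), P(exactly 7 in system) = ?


ρ = 9.12/22.06 = 0.4134
P_n = (1−ρ)·ρ^n = (1 − 0.4134)·0.4134^7 = 0.5866·0.002064 = 0.001211

Final: 0.001211


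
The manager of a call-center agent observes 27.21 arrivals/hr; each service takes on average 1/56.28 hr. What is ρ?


ρ = λ/μ = 27.21/56.28 = 0.4835

Final: 0.4835


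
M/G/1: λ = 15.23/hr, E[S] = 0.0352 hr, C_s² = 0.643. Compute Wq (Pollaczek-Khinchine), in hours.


ρ = λ·E[S] = 15.23·0.0352 = 0.5361
E[S²] = E[S]²(1+C_s²) = 0.0352²·(1+0.643) = 0.002036
Wq = λ·E[S²]/(2(1−ρ)) = 15.23·0.002036/(2·0.4639) = 0.03342 hr

Final: 0.03342 hr


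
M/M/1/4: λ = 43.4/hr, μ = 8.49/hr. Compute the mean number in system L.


ρ = 43.4/8.49 = 5.1119
L = ρ[1 − (K+1)ρ^K + Kρ^(K+1)] / [(1−ρ)(1−ρ^(K+1))]
Numerator: 5.1119·(1 − 5·682.854471 + 4·3490.681275) = 53927.708979
Denominator: (-4.1119)·(-3489.681275) = 14349.207693
L = 53927.708979/14349.207693 = 3.7582

Final: 3.7582


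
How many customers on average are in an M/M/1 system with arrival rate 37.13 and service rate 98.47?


ρ = λ/μ = 37.13/98.47 = 0.3771
L = ρ/(1−ρ) = 0.3771/(1 − 0.3771) = 0.3771/0.6229 = 0.6053

Final: 0.6053


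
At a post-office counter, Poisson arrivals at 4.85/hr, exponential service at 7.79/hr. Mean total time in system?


W = 1/(μ−λ) = 1/(7.79 − 4.85) = 1/2.94 = 0.3401 hr

Final: 0.3401 hr


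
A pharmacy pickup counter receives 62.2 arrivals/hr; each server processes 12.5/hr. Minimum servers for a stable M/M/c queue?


Stability requires cμ > λ ⇔ c > λ/μ.
λ/μ = 62.2/12.5 = 4.9760
Minimum integer c = ⌊4.9760⌋ + 1 = 5
Check: 5·12.5 = 62.50 > 62.2, while 4·12.5 = 50.00 ≤ 62.2

Final: 5 servers


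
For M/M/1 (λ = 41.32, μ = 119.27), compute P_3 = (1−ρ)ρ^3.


ρ = 41.32/119.27 = 0.3464
P_n = (1−ρ)·ρ^n = (1 − 0.3464)·0.3464^3 = 0.6536·0.041580 = 0.027175

Final: 0.027175


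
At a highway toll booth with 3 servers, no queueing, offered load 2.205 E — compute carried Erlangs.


B(3,2.205) = 0.240717 (Erlang-B)
Carried load = a(1 − B) = 2.205·(1 − 0.240717) = 2.205·0.759283 = 1.6742 E

Final: 1.6742 Erlangs


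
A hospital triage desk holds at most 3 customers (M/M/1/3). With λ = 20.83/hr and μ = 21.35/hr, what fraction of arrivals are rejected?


ρ = λ/μ = 20.83/21.35 = 0.9756
P_K = (1−ρ)ρ^K/(1−ρ^(K+1)) = (0.02436·0.928697)/(1 − 0.906078)
= 0.022619/0.093922 = 0.240831

Final: 0.240831


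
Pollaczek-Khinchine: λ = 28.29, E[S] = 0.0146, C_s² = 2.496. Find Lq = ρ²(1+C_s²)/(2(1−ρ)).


ρ = λ·E[S] = 28.29·0.0146 = 0.4130
Lq = ρ²(1+C_s²)/(2(1−ρ)) = 0.1706·(1+2.496)/(2·0.5870)
= 0.1706·3.4960/1.1739 = 0.50804

Final: 0.50804


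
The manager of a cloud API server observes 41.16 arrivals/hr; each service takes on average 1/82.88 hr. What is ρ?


ρ = λ/μ = 41.16/82.88 = 0.4966

Final: 0.4966


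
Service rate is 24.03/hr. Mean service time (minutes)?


Mean service time = 1/μ = 1/24.03 hour = 0.04161 hour
In minutes: 0.04161 × 60 = 2.4969 min

Final: 2.4969 min


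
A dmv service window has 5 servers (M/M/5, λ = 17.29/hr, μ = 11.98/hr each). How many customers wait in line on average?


a = λ/μ = 1.4432; ρ = a/5 = 0.2886
P₀ = 0.235856
Lq = P₀·a^c·ρ / (c!·(1−ρ)²) = 0.235856·6.26168·0.2886/(120·0.50602)
= 0.007020

Final: 0.007020


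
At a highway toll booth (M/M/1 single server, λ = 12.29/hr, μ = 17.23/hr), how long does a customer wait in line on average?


ρ = 12.29/17.23 = 0.7133
Wq = ρ/(μ−λ) = 0.7133/(17.23 − 12.29) = 0.7133/4.94 = 0.1444 hr

Final: 0.1444 hr


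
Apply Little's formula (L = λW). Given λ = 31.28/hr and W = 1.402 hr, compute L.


L = λW = 31.28·1.402 = 43.8546

Final: 43.8546


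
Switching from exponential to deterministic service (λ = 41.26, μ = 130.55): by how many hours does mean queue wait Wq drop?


ρ = 41.26/130.55 = 0.3160
Wq(M/M/1) = ρ/(μ−λ) = 0.3160/89.29 = 0.003540 hr
Wq(M/D/1) = ρ/(2(μ−λ)) = 0.001770 hr
Savings = 0.003540 − 0.001770 = 0.001770 hr

Final: 0.001770 hr


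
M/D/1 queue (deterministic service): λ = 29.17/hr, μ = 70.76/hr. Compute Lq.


ρ = 29.17/70.76 = 0.4122
M/D/1: Lq = ρ²/(2(1−ρ)) = 0.1699/(2·0.5878) = 0.14457

Final: 0.14457


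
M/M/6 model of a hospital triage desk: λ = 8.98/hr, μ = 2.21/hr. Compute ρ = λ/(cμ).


ρ = λ/(cμ) = 8.98/(6·2.21) = 8.98/13.26 = 0.6772

Final: 0.6772


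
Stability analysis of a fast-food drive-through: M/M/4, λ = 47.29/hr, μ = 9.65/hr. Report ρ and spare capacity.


Total capacity cμ = 4·9.65 = 38.60/hr
ρ = λ/(cμ) = 47.29/38.60 = 1.2251
Stable ⇔ ρ < 1: NO
Spare capacity = cμ − λ = 38.60 − 47.29 = -8.69/hr

Final: ρ = 1.2251; unstable; margin = -8.69/hr


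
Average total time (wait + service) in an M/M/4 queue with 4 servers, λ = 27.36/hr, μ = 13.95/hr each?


a = 1.9613; ρ = 0.4903; P₀ = 0.136023
Lq = P₀·a^c·ρ/(c!(1−ρ)²) = 0.15829
Wq = Lq/λ = 0.15829/27.36 = 0.005786 hr
W = Wq + 1/μ = 0.005786 + 0.07168 = 0.07747 hr

Final: 0.07747 hr


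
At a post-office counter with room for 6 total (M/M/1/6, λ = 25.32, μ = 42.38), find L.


ρ = 25.32/42.38 = 0.5975
L = ρ[1 − (K+1)ρ^K + Kρ^(K+1)] / [(1−ρ)(1−ρ^(K+1))]
Numerator: 0.5975·(1 − 7·0.045480 + 6·0.027172) = 0.504652
Denominator: (0.4025)·(0.972828) = 0.391610
L = 0.504652/0.391610 = 1.2887

Final: 1.2887


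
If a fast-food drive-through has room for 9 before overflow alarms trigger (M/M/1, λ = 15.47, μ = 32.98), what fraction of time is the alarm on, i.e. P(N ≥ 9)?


ρ = 15.47/32.98 = 0.4691
P(N ≥ n) = ρ^n = 0.4691^9 = 0.001099

Final: 0.001099


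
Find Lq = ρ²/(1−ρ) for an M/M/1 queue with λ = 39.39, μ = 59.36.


ρ = 39.39/59.36 = 0.6636
Lq = ρ²/(1−ρ) = 0.4403/0.3364 = 1.3089

Final: 1.3089


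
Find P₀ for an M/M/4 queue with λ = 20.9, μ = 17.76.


a = λ/μ = 20.9/17.76 = 1.1768; ρ = a/c = 0.2942
Σ_{k=0}^{3} a^k/k! (terms k=0..3) = 1.00000 + 1.17680 + 0.69243 + 0.27162 = 3.14085
Tail: a^4/(4!(1−ρ)) = 1.91784/(24·0.7058) = 0.11322
P₀ = 1/(3.14085 + 0.11322) = 1/3.25407 = 0.307307

Final: 0.307307


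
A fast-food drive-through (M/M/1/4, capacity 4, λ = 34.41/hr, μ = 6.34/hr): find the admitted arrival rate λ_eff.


ρ = 5.4274; P_K = (1−ρ)ρ^4/(1−ρ^5) = 0.815924
λ_eff = λ(1 − P_K) = 34.41·(1 − 0.815924) = 34.41·0.184076 = 6.3340 /hr

Final: 6.3340 /hr


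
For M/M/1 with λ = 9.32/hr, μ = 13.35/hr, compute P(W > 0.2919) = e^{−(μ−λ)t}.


W ~ Exponential(μ−λ) for M/M/1.
μ − λ = 13.35 − 9.32 = 4.0300
P(W > t) = e^{−(μ−λ)t} = e^{−1.1764} = 0.308400

Final: 0.308400


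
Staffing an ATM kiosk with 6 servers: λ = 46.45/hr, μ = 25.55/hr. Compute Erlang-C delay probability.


a = λ/μ = 1.8180; ρ = a/6 = 0.3030
P₀ = 0.162215 (from M/M/c formula)
C(c,a) = [a^c/(c!(1−ρ))]·P₀ = [36.10513/(720·0.6970)]·0.162215
= 0.07195·0.162215 = 0.011671

Final: 0.011671


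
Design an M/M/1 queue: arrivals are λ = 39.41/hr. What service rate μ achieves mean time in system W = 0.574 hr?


W = 1/(μ−λ) ⇒ μ − λ = 1/W = 1/0.574 = 1.7422
μ = λ + 1/W = 39.41 + 1.7422 = 41.1522 per hr

Final: 41.1522 /hr


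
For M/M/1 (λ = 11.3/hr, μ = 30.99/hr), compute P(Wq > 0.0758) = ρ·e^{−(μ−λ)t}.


ρ = 11.3/30.99 = 0.3646
P(Wq > t) = ρ·e^{−(μ−λ)t} = 0.3646·e^{−1.4925}
= 0.3646·0.224809 = 0.081973

Final: 0.081973


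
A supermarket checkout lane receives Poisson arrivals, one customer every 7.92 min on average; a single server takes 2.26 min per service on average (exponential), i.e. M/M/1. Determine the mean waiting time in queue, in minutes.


λ = 60/7.92 = 7.5758 /hr
μ = 60/2.26 = 26.5487 /hr
ρ = λ/μ = 7.5758/26.5487 = 0.2854
Wq = ρ/(μ−λ) = 0.2854/(26.5487−7.5758) = 0.01504 hr
In minutes: 0.01504·60 = 0.9024 min

Final: 0.9024 min


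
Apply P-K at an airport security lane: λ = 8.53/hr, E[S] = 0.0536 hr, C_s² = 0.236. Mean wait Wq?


ρ = λ·E[S] = 8.53·0.0536 = 0.4572
E[S²] = E[S]²(1+C_s²) = 0.0536²·(1+0.236) = 0.003551
Wq = λ·E[S²]/(2(1−ρ)) = 8.53·0.003551/(2·0.5428) = 0.02790 hr

Final: 0.02790 hr


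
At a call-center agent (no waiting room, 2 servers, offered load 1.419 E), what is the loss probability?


B(c,a) = (a^c/c!) / Σ_{k=0}^{c} a^k/k!
a^2/2! = 1.006781
Σ terms (k=0..2): 1.00000 + 1.41900 + 1.00678 = 3.425781
B = 1.006781/3.425781 = 0.293884

Final: 0.293884


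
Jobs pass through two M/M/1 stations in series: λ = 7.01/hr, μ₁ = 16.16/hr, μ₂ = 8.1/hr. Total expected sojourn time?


Each node sees arrival rate λ = 7.01/hr (tandem ⇒ throughput preserved).
W₁ = 1/(μ₁−λ) = 1/(16.16−7.01) = 0.10929 hr
W₂ = 1/(μ₂−λ) = 1/(8.1−7.01) = 0.91743 hr
W_total = W₁ + W₂ = 0.10929 + 0.91743 = 1.02672 hr

Final: 1.02672 hr


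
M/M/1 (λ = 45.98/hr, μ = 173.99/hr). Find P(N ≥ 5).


ρ = 45.98/173.99 = 0.2643
P(N ≥ n) = ρ^n = 0.2643^5 = 0.001289

Final: 0.001289


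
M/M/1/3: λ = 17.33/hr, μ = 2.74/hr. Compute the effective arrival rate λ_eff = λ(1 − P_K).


ρ = 6.3248; P_K = (1−ρ)ρ^3/(1−ρ^4) = 0.842419
λ_eff = λ(1 − P_K) = 17.33·(1 − 0.842419) = 17.33·0.157581 = 2.7309 /hr

Final: 2.7309 /hr


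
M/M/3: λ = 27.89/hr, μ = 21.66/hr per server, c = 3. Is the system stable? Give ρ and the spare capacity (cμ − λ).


Total capacity cμ = 3·21.66 = 64.98/hr
ρ = λ/(cμ) = 27.89/64.98 = 0.4292
Stable ⇔ ρ < 1: YES
Spare capacity = cμ − λ = 64.98 − 27.89 = 37.09/hr

Final: ρ = 0.4292; stable; margin = 37.09/hr


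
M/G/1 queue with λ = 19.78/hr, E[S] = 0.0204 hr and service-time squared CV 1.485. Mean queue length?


ρ = λ·E[S] = 19.78·0.0204 = 0.4035
Lq = ρ²(1+C_s²)/(2(1−ρ)) = 0.1628·(1+1.485)/(2·0.5965)
= 0.1628·2.4850/1.1930 = 0.33916

Final: 0.33916


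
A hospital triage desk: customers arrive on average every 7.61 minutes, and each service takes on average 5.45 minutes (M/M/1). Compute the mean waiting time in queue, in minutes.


λ = 60/7.61 = 7.8844 /hr
μ = 60/5.45 = 11.0092 /hr
ρ = λ/μ = 7.8844/11.0092 = 0.7162
Wq = ρ/(μ−λ) = 0.7162/(11.0092−7.8844) = 0.22919 hr
In minutes: 0.22919·60 = 13.751 min

Final: 13.751 min


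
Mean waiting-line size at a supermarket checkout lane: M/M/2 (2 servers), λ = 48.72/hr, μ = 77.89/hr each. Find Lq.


a = λ/μ = 0.6255; ρ = a/2 = 0.3127
P₀ = 0.523521
Lq = P₀·a^c·ρ / (c!·(1−ρ)²) = 0.523521·0.39125·0.3127/(2·0.47231)
= 0.06781

Final: 0.06781


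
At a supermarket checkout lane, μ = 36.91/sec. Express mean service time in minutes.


Mean service time = 1/μ = 1/36.91 second = 0.02709 second
In minutes: 0.02709 × 0.0166667 = 0.0004515 min

Final: 0.0004515 min


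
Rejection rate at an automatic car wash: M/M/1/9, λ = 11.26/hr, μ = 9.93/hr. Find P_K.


ρ = λ/μ = 11.26/9.93 = 1.1339
P_K = (1−ρ)ρ^K/(1−ρ^(K+1)) = (-0.1339·3.099576)/(1 − 3.514726)
= -0.415150/-2.514726 = 0.165087

Final: 0.165087


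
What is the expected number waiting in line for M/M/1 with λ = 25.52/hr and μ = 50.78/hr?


ρ = 25.52/50.78 = 0.5026
Lq = ρ²/(1−ρ) = 0.2526/0.4974 = 0.5077

Final: 0.5077


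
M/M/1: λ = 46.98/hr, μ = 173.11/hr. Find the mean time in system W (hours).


W = 1/(μ−λ) = 1/(173.11 − 46.98) = 1/126.13 = 0.007928 hr

Final: 0.007928 hr


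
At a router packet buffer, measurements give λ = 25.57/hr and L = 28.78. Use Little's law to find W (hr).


W = L/λ = 28.78/25.57 = 1.1255 hr

Final: 1.1255 hr


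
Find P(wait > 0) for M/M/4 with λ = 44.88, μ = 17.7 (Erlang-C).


a = λ/μ = 2.5356; ρ = a/4 = 0.6339
P₀ = 0.070564 (from M/M/c formula)
C(c,a) = [a^c/(c!(1−ρ))]·P₀ = [41.33504/(24·0.3661)]·0.070564
= 4.70441·0.070564 = 0.331960

Final: 0.331960


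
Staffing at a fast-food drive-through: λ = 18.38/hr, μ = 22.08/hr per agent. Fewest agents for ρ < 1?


Stability requires cμ > λ ⇔ c > λ/μ.
λ/μ = 18.38/22.08 = 0.8324
Minimum integer c = ⌊0.8324⌋ + 1 = 1
Check: 1·22.08 = 22.08 > 18.38, while 0·22.08 = 0.00 ≤ 18.38

Final: 1 servers


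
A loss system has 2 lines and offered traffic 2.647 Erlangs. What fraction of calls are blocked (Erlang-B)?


B(c,a) = (a^c/c!) / Σ_{k=0}^{c} a^k/k!
a^2/2! = 3.503304
Σ terms (k=0..2): 1.00000 + 2.64700 + 3.50330 = 7.150304
B = 3.503304/7.150304 = 0.489952

Final: 0.489952


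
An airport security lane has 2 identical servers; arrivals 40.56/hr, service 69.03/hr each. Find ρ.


ρ = λ/(cμ) = 40.56/(2·69.03) = 40.56/138.06 = 0.2938

Final: 0.2938


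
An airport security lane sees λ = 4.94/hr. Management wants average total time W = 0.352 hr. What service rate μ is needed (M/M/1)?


W = 1/(μ−λ) ⇒ μ − λ = 1/W = 1/0.352 = 2.8409
μ = λ + 1/W = 4.94 + 2.8409 = 7.7809 per hr

Final: 7.7809 /hr


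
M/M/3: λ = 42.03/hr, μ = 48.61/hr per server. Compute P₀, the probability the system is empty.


a = λ/μ = 42.03/48.61 = 0.8646; ρ = a/c = 0.2882
Σ_{k=0}^{2} a^k/k! (terms k=0..2) = 1.00000 + 0.86464 + 0.37380 = 2.23844
Tail: a^3/(3!(1−ρ)) = 0.64640/(6·0.7118) = 0.15136
P₀ = 1/(2.23844 + 0.15136) = 1/2.38979 = 0.418447

Final: 0.418447


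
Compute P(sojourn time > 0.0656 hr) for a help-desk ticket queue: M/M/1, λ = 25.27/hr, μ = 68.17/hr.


W ~ Exponential(μ−λ) for M/M/1.
μ − λ = 68.17 − 25.27 = 42.9000
P(W > t) = e^{−(μ−λ)t} = e^{−2.8142} = 0.059950

Final: 0.059950


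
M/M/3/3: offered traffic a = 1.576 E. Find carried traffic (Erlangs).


B(3,1.576) = 0.145942 (Erlang-B)
Carried load = a(1 − B) = 1.576·(1 − 0.145942) = 1.576·0.854058 = 1.3460 E

Final: 1.3460 Erlangs


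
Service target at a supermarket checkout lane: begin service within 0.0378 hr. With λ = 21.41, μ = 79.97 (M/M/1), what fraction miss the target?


ρ = 21.41/79.97 = 0.2677
P(Wq > t) = ρ·e^{−(μ−λ)t} = 0.2677·e^{−2.2136}
= 0.2677·0.109310 = 0.029265

Final: 0.029265


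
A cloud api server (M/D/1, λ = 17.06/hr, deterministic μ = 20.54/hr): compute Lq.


ρ = 17.06/20.54 = 0.8306
M/D/1: Lq = ρ²/(2(1−ρ)) = 0.6899/(2·0.1694) = 2.03586

Final: 2.03586


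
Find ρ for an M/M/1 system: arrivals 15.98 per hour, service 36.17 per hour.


ρ = λ/μ = 15.98/36.17 = 0.4418

Final: 0.4418


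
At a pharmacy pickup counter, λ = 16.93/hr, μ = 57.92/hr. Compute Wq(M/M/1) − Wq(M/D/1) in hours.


ρ = 16.93/57.92 = 0.2923
Wq(M/M/1) = ρ/(μ−λ) = 0.2923/40.99 = 0.007131 hr
Wq(M/D/1) = ρ/(2(μ−λ)) = 0.003566 hr
Savings = 0.007131 − 0.003566 = 0.003566 hr

Final: 0.003566 hr


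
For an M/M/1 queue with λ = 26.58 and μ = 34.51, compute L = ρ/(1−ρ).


ρ = λ/μ = 26.58/34.51 = 0.7702
L = ρ/(1−ρ) = 0.7702/(1 − 0.7702) = 0.7702/0.2298 = 3.3518

Final: 3.3518


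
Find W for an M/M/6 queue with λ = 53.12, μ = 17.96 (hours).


a = 2.9577; ρ = 0.4929; P₀ = 0.051145
Lq = P₀·a^c·ρ/(c!(1−ρ)²) = 0.09117
Wq = Lq/λ = 0.09117/53.12 = 0.001716 hr
W = Wq + 1/μ = 0.001716 + 0.05568 = 0.05740 hr

Final: 0.05740 hr


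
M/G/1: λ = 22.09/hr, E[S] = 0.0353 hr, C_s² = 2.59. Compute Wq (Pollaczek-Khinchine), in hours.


ρ = λ·E[S] = 22.09·0.0353 = 0.7798
E[S²] = E[S]²(1+C_s²) = 0.0353²·(1+2.59) = 0.004473
Wq = λ·E[S²]/(2(1−ρ)) = 22.09·0.004473/(2·0.2202) = 0.22436 hr

Final: 0.22436 hr


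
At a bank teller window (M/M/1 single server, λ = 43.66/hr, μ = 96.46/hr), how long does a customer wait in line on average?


ρ = 43.66/96.46 = 0.4526
Wq = ρ/(μ−λ) = 0.4526/(96.46 − 43.66) = 0.4526/52.80 = 0.008572 hr

Final: 0.008572 hr


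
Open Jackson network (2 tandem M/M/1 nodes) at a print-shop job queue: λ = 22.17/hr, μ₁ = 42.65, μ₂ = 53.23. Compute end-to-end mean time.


Each node sees arrival rate λ = 22.17/hr (tandem ⇒ throughput preserved).
W₁ = 1/(μ₁−λ) = 1/(42.65−22.17) = 0.04883 hr
W₂ = 1/(μ₂−λ) = 1/(53.23−22.17) = 0.03220 hr
W_total = W₁ + W₂ = 0.04883 + 0.03220 = 0.08102 hr

Final: 0.08102 hr


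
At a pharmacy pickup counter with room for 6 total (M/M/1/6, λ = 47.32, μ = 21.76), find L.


ρ = 47.32/21.76 = 2.1746
L = ρ[1 − (K+1)ρ^K + Kρ^(K+1)] / [(1−ρ)(1−ρ^(K+1))]
Numerator: 2.1746·(1 − 7·105.758448 + 6·229.985743) = 1393.081056
Denominator: (-1.1746)·(-228.985743) = 268.974062
L = 1393.081056/268.974062 = 5.1792

Final: 5.1792


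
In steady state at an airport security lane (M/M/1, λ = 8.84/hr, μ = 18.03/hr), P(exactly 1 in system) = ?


ρ = 8.84/18.03 = 0.4903
P_n = (1−ρ)·ρ^n = (1 − 0.4903)·0.4903^1 = 0.5097·0.490294 = 0.249906

Final: 0.249906


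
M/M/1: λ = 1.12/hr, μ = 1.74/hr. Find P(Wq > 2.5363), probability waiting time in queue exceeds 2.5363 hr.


ρ = 1.12/1.74 = 0.6437
P(Wq > t) = ρ·e^{−(μ−λ)t} = 0.6437·e^{−1.5725}
= 0.6437·0.207524 = 0.133579

Final: 0.133579


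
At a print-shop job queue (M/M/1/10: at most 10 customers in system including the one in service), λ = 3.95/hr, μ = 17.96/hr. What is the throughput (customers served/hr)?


ρ = 0.2199; P_K = (1−ρ)ρ^10/(1−ρ^11) = 0.0000002066
λ_eff = λ(1 − P_K) = 3.95·(1 − 0.0000002066) = 3.95·1.000000 = 3.9500 /hr

Final: 3.9500 /hr


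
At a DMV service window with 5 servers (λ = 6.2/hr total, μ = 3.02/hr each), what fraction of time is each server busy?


ρ = λ/(cμ) = 6.2/(5·3.02) = 6.2/15.10 = 0.4106

Final: 0.4106


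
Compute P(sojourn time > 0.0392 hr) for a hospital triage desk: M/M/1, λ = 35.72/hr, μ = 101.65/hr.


W ~ Exponential(μ−λ) for M/M/1.
μ − λ = 101.65 − 35.72 = 65.9300
P(W > t) = e^{−(μ−λ)t} = e^{−2.5845} = 0.075437

Final: 0.075437
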